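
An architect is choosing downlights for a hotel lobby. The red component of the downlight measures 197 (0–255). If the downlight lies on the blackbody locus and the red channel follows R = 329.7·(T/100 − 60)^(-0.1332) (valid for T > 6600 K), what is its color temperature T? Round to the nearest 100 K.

10800 K

(t − 60)^(-0.1332) = 197/329.7 = 0.59751.
t − 60 = 0.59751^(1/-0.1332) = 0.59751^(-7.508) = 47.761, so t = 107.761.
T = 100·t = 10776 K → 10800 K to the nearest 100 K.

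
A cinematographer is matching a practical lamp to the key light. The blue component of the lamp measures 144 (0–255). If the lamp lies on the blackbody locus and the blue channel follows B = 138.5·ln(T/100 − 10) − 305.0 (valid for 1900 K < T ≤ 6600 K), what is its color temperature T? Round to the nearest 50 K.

ln(t − 10) = (144 + 305.0) / 138.5 = 3.2419.
t − 10 = e^3.2419 = 25.582, so t = 35.582.
T = 100·t = 3558 K → 3550 K to the nearest 50 K.

3550 K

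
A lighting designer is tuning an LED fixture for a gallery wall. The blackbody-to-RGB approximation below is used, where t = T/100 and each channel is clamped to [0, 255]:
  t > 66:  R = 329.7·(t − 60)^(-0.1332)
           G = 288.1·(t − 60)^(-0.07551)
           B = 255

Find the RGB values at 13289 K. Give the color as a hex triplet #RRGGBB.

#BAD0FF

t = 13289/100 = 132.89; the t > 66 branch applies.
R = 329.7·(132.89 − 60)^(-0.1332) = 329.7·72.89^(-0.1332) = 329.7·0.56480 = 186.214.
G = 288.1·(132.89 − 60)^(-0.07551) = 288.1·72.89^(-0.07551) = 288.1·0.72335 = 208.398.
B = 255 by definition for t > 66.
Rounded: (186, 208, 255).
In hex: #BAD0FF.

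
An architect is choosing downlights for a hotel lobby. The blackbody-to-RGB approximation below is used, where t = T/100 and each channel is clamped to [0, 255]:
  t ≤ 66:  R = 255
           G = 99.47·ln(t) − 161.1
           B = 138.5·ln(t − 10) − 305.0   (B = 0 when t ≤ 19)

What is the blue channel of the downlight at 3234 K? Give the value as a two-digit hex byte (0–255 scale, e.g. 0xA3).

0x7D

t = 3234/100 = 32.34; the t ≤ 66 branch applies.
B = 138.5·ln(32.34 − 10) − 305.0 = 138.5·ln 22.34 − 305.0 = 138.5·3.1064 − 305.0 = 125.233.
Rounded: 125; in hex, 0x7D.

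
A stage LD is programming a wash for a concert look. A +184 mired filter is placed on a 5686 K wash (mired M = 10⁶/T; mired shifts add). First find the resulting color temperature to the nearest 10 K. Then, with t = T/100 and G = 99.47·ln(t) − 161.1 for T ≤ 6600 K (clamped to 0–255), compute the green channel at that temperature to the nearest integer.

M_in = 10⁶/5686 = 175.87; M_out = 175.87 + (+184) = 359.87.
T_out = 10⁶/359.87 = 2778.8 K → 2780 K; t = 27.8.
G = 99.47·ln 27.8 − 161.1 = 99.47·3.3250 − 161.1 = 169.641.
Rounded: 170.

170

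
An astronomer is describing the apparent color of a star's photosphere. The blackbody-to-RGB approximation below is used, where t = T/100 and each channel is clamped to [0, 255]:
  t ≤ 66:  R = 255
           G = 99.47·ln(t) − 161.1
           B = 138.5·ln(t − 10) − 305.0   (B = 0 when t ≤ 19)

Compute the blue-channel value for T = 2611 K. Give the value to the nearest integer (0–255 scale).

t = 2611/100 = 26.11; the t ≤ 66 branch applies.
B = 138.5·ln(26.11 − 10) − 305.0 = 138.5·ln 16.11 − 305.0 = 138.5·2.7794 − 305.0 = 79.952.
Rounded: 80.

80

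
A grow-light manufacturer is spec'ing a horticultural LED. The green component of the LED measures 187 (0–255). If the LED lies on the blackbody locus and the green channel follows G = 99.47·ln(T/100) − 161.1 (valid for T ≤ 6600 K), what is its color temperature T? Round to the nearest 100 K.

3300 K

ln t = (187 + 161.1) / 99.47 = 3.4995.
t = e^3.4995 = 33.100.
T = 100·t = 3310 K → 3300 K to the nearest 100 K.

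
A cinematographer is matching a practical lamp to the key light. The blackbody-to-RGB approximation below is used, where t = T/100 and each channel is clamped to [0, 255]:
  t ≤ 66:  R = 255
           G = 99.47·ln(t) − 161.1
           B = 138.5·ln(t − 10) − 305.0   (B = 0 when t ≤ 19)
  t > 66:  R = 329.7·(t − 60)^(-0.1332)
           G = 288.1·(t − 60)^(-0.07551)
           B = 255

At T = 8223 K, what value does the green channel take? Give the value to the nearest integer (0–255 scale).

t = 8223/100 = 82.23; the t > 66 branch applies.
G = 288.1·(82.23 − 60)^(-0.07551) = 288.1·22.23^(-0.07551) = 288.1·0.79121 = 227.948.
Rounded: 228.

228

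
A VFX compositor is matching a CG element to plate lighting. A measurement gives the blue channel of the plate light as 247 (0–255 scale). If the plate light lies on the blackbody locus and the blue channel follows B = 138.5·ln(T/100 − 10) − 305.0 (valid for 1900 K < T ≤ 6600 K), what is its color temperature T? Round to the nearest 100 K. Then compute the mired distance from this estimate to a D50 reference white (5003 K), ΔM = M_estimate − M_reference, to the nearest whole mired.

ln(t − 10) = (247 + 305.0) / 138.5 = 3.9856.
t − 10 = e^3.9856 = 53.815, so t = 63.815.
T = 100·t = 6382 K → 6400 K to the nearest 100 K.
M_estimate = 10⁶/6400 = 156.25; M_reference = 10⁶/5003 = 199.88.
ΔM = 156.25 − 199.88 = -43.63 → -44 mireds.

-44 mireds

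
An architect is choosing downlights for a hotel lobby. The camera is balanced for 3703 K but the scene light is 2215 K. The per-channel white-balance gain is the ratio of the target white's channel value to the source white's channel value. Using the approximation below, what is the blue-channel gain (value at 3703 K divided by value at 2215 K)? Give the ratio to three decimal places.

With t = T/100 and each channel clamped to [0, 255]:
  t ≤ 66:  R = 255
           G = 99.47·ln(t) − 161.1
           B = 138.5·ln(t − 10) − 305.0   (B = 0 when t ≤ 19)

At 2215 K (t = 22.15):
  B = 138.5·ln(22.15 − 10) − 305.0 = 138.5·ln 12.15 − 305.0 = 138.5·2.4973 − 305.0 = 40.880.
At 3703 K (t = 37.03):
  B = 138.5·ln(37.03 − 10) − 305.0 = 138.5·ln 27.03 − 305.0 = 138.5·3.2969 − 305.0 = 151.627.
Gain = 151.627 / 40.880 = 3.7091 → 3.709.

3.709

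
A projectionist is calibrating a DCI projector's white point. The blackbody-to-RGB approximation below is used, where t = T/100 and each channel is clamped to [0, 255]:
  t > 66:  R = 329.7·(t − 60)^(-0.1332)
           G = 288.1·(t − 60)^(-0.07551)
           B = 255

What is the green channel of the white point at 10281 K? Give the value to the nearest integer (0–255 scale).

t = 10281/100 = 102.81; the t > 66 branch applies.
G = 288.1·(102.81 − 60)^(-0.07551) = 288.1·42.81^(-0.07551) = 288.1·0.75301 = 216.943.
Rounded: 217.

217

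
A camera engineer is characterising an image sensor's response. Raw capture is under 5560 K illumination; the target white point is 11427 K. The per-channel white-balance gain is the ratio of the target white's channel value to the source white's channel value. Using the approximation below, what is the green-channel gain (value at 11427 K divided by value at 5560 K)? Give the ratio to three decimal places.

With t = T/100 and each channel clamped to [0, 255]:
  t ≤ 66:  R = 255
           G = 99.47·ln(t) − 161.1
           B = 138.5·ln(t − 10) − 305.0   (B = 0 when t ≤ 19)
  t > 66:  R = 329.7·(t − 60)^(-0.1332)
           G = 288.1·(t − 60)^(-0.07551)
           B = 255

At 5560 K (t = 55.6):
  G = 99.47·ln 55.6 − 161.1 = 99.47·4.0182 − 161.1 = 238.589.
At 11427 K (t = 114.27):
  G = 288.1·(114.27 − 60)^(-0.07551) = 288.1·54.27^(-0.07551) = 288.1·0.73965 = 213.092.
Gain = 213.092 / 238.589 = 0.8931 → 0.893.

0.893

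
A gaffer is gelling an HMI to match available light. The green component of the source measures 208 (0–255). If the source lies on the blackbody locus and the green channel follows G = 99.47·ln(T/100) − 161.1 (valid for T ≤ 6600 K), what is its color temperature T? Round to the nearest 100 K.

ln t = (208 + 161.1) / 99.47 = 3.7107.
t = e^3.7107 = 40.881.
T = 100·t = 4088 K → 4100 K to the nearest 100 K.

4100 K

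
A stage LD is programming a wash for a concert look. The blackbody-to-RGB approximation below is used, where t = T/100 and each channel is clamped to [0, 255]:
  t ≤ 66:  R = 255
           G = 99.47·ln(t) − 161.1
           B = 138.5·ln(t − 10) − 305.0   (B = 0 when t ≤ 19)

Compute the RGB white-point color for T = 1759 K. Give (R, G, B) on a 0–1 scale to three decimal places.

(1.000, 0.487, 0.000)

t = 1759/100 = 17.59; the t ≤ 66 branch applies.
R = 255 by definition for t ≤ 66.
G = 99.47·ln 17.59 − 161.1 = 99.47·2.8673 − 161.1 = 124.113.
t = 17.59 ≤ 19, so B = 0.
Dividing each by 255: (1.0000, 0.4867, 0.0000) → (1.000, 0.487, 0.000).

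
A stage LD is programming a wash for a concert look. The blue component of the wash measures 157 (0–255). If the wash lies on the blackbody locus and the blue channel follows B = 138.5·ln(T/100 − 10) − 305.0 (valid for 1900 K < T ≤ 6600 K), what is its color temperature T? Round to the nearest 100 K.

3800 K

ln(t − 10) = (157 + 305.0) / 138.5 = 3.3357.
t − 10 = e^3.3357 = 28.099, so t = 38.099.
T = 100·t = 3810 K → 3800 K to the nearest 100 K.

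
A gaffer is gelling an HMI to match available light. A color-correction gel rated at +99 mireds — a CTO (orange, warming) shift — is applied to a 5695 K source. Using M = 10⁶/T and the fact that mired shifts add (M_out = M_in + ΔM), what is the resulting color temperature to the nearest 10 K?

3640 K

M_in = 10⁶/5695 = 175.59 mireds.
M_out = 175.59 + (+99) = 274.59 mireds.
T_out = 10⁶/274.59 = 3641.8 K → 3640 K.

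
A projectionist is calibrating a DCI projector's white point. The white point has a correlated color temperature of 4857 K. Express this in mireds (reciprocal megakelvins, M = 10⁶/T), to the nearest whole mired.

M = 10⁶ / 4857 = 205.888 → 206 mireds.

206 mireds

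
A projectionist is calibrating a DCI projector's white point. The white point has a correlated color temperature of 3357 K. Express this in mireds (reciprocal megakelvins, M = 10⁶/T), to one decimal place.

M = 10⁶ / 3357 = 297.885 → 297.9 mireds.

297.9 mireds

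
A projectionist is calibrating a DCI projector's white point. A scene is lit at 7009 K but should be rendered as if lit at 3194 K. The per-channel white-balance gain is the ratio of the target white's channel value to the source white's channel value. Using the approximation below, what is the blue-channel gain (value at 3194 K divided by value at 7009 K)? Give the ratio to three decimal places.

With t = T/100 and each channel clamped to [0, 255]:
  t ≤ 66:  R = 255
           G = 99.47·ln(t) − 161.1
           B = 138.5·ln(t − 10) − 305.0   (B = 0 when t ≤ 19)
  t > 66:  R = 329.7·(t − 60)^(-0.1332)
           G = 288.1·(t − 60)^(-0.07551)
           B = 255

0.481

At 7009 K (t = 70.09):
  B = 255 by definition for t > 66.
At 3194 K (t = 31.94):
  B = 138.5·ln(31.94 − 10) − 305.0 = 138.5·ln 21.94 − 305.0 = 138.5·3.0883 − 305.0 = 122.731.
Gain = 122.731 / 255.000 = 0.4813 → 0.481.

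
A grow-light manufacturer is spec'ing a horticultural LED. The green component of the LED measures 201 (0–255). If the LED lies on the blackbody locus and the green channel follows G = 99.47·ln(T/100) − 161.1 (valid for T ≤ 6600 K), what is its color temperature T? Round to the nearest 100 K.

3800 K

ln t = (201 + 161.1) / 99.47 = 3.6403.
t = e^3.6403 = 38.103.
T = 100·t = 3810 K → 3800 K to the nearest 100 K.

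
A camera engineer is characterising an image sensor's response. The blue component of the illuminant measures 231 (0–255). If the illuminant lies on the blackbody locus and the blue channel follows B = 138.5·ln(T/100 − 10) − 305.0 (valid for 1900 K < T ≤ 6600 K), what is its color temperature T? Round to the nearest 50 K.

ln(t − 10) = (231 + 305.0) / 138.5 = 3.8700.
t − 10 = e^3.8700 = 47.944, so t = 57.944.
T = 100·t = 5794 K → 5800 K to the nearest 50 K.

5800 K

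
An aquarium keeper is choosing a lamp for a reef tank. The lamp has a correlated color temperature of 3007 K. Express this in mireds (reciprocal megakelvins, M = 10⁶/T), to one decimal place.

M = 10⁶ / 3007 = 332.557 → 332.6 mireds.

332.6 mireds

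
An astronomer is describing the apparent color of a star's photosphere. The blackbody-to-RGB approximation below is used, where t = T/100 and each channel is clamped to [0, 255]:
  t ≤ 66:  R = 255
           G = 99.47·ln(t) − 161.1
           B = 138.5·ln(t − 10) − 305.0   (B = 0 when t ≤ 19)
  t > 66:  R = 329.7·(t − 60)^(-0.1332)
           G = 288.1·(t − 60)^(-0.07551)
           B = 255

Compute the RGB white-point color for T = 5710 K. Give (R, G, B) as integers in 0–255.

t = 5710/100 = 57.1; the t ≤ 66 branch applies.
R = 255 by definition for t ≤ 66.
G = 99.47·ln 57.1 − 161.1 = 99.47·4.0448 − 161.1 = 241.237.
B = 138.5·ln(57.1 − 10) − 305.0 = 138.5·ln 47.1 − 305.0 = 138.5·3.8523 − 305.0 = 228.540.
Rounded: (255, 241, 229).

(255, 241, 229)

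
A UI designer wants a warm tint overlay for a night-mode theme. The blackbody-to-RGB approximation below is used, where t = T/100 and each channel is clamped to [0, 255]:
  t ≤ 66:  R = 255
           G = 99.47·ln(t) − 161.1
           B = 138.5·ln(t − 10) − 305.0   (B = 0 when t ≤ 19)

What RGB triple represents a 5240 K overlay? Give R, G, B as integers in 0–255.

t = 5240/100 = 52.4; the t ≤ 66 branch applies.
R = 255 by definition for t ≤ 66.
G = 99.47·ln 52.4 − 161.1 = 99.47·3.9589 − 161.1 = 232.692.
B = 138.5·ln(52.4 − 10) − 305.0 = 138.5·ln 42.4 − 305.0 = 138.5·3.7471 − 305.0 = 213.980.
Rounded: (255, 233, 214).

R=255, G=233, B=214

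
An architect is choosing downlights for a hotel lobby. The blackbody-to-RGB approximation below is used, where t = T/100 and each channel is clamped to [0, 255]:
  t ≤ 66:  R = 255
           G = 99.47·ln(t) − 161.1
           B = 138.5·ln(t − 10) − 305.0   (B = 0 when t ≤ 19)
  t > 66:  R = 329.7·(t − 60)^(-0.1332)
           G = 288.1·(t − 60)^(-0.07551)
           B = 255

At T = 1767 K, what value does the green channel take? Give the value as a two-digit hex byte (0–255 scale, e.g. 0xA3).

0x7D

t = 1767/100 = 17.67; the t ≤ 66 branch applies.
G = 99.47·ln 17.67 − 161.1 = 99.47·2.8719 − 161.1 = 124.565.
Rounded: 125; in hex, 0x7D.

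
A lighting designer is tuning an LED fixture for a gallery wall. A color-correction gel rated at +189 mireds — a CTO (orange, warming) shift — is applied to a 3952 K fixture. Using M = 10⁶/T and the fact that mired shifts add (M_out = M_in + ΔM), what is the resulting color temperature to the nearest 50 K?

M_in = 10⁶/3952 = 253.04 mireds.
M_out = 253.04 + (+189) = 442.04 mireds.
T_out = 10⁶/442.04 = 2262.3 K → 2250 K.

2250 K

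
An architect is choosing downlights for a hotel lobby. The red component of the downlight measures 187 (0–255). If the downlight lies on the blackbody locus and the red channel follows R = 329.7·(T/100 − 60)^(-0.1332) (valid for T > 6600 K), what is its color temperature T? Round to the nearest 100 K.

(t − 60)^(-0.1332) = 187/329.7 = 0.56718.
t − 60 = 0.56718^(1/-0.1332) = 0.56718^(-7.508) = 70.620, so t = 130.620.
T = 100·t = 13062 K → 13100 K to the nearest 100 K.

13100 K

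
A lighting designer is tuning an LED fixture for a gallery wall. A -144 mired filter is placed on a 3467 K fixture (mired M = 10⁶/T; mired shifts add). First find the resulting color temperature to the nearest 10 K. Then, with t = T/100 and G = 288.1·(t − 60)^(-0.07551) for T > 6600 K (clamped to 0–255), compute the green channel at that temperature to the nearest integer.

244

M_in = 10⁶/3467 = 288.43; M_out = 288.43 + (-144) = 144.43.
T_out = 10⁶/144.43 = 6923.6 K → 6920 K; t = 69.2.
G = 288.1·(69.2 − 60)^(-0.07551) = 288.1·9.2^(-0.07551) = 288.1·0.84572 = 243.651.
Rounded: 244.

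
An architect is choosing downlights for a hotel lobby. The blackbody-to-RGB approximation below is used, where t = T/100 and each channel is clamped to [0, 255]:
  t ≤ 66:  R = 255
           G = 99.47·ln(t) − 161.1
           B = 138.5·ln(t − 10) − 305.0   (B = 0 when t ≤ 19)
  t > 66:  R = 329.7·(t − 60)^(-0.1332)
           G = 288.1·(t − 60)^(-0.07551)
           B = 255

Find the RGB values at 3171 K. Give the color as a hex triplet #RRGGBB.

t = 3171/100 = 31.71; the t ≤ 66 branch applies.
R = 255 by definition for t ≤ 66.
G = 99.47·ln 31.71 − 161.1 = 99.47·3.4566 − 161.1 = 182.731.
B = 138.5·ln(31.71 − 10) − 305.0 = 138.5·ln 21.71 − 305.0 = 138.5·3.0778 − 305.0 = 121.272.
Rounded: (255, 183, 121).
In hex: #FFB779.

#FFB779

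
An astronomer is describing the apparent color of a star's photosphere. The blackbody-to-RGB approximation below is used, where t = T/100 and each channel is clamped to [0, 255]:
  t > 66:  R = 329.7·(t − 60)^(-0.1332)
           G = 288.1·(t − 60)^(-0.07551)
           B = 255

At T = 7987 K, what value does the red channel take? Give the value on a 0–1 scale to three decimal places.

t = 7987/100 = 79.87; the t > 66 branch applies.
R = 329.7·(79.87 − 60)^(-0.1332) = 329.7·19.87^(-0.1332) = 329.7·0.67155 = 221.411.
On a 0–1 scale: 221.411/255 = 0.8683 → 0.868.

0.868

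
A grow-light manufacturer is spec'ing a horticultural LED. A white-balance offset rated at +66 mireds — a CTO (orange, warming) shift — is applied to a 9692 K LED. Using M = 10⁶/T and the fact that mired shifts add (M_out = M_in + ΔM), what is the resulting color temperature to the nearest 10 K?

M_in = 10⁶/9692 = 103.18 mireds.
M_out = 103.18 + (+66) = 169.18 mireds.
T_out = 10⁶/169.18 = 5910.9 K → 5910 K.

5910 K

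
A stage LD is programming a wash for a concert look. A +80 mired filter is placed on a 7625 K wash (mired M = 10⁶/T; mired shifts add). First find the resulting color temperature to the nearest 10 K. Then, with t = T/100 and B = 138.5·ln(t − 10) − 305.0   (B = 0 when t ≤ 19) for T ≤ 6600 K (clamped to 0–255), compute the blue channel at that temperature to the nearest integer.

197

M_in = 10⁶/7625 = 131.15; M_out = 131.15 + (+80) = 211.15.
T_out = 10⁶/211.15 = 4736.0 K → 4740 K; t = 47.4.
B = 138.5·ln(47.4 − 10) − 305.0 = 138.5·ln 37.4 − 305.0 = 138.5·3.6217 − 305.0 = 196.601.
Rounded: 197.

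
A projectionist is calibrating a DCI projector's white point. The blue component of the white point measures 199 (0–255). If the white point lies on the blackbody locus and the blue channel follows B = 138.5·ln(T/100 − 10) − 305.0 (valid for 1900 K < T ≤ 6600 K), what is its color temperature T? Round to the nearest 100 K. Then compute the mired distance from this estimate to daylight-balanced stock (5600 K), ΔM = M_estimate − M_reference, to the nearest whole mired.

+30 mireds

ln(t − 10) = (199 + 305.0) / 138.5 = 3.6390.
t − 10 = e^3.6390 = 38.053, so t = 48.053.
T = 100·t = 4805 K → 4800 K to the nearest 100 K.
M_estimate = 10⁶/4800 = 208.33; M_reference = 10⁶/5600 = 178.57.
ΔM = 208.33 − 178.57 = 29.76 → +30 mireds.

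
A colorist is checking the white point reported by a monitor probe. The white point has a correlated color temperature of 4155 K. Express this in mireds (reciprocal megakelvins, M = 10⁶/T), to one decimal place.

240.7 mireds

M = 10⁶ / 4155 = 240.674 → 240.7 mireds.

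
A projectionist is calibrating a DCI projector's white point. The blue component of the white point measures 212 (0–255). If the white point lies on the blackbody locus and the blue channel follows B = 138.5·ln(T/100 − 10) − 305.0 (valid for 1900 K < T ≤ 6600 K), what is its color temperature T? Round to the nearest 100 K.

5200 K

ln(t − 10) = (212 + 305.0) / 138.5 = 3.7329.
t − 10 = e^3.7329 = 41.798, so t = 51.798.
T = 100·t = 5180 K → 5200 K to the nearest 100 K.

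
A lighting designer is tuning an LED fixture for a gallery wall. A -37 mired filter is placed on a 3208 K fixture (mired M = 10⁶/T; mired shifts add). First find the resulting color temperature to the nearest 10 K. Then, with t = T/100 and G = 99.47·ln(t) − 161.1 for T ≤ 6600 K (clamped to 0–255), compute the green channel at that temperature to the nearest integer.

M_in = 10⁶/3208 = 311.72; M_out = 311.72 + (-37) = 274.72.
T_out = 10⁶/274.72 = 3640.1 K → 3640 K; t = 36.4.
G = 99.47·ln 36.4 − 161.1 = 99.47·3.5946 − 161.1 = 196.452.
Rounded: 196.

196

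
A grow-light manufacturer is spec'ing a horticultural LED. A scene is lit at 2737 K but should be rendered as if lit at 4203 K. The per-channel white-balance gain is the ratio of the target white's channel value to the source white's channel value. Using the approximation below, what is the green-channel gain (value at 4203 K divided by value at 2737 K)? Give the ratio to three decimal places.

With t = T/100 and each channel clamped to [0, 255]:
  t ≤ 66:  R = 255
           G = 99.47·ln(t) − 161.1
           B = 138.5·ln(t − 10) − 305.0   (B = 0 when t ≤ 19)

1.254

At 2737 K (t = 27.37):
  G = 99.47·ln 27.37 − 161.1 = 99.47·3.3094 − 161.1 = 168.091.
At 4203 K (t = 42.03):
  G = 99.47·ln 42.03 − 161.1 = 99.47·3.7384 − 161.1 = 210.757.
Gain = 210.757 / 168.091 = 1.2538 → 1.254.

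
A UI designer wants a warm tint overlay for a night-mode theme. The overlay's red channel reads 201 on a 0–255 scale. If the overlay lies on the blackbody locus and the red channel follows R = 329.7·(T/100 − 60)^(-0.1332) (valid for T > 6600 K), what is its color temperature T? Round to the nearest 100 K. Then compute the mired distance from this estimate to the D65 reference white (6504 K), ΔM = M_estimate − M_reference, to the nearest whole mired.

(t − 60)^(-0.1332) = 201/329.7 = 0.60965.
t − 60 = 0.60965^(1/-0.1332) = 0.60965^(-7.508) = 41.071, so t = 101.071.
T = 100·t = 10107 K → 10100 K to the nearest 100 K.
M_estimate = 10⁶/10100 = 99.01; M_reference = 10⁶/6504 = 153.75.
ΔM = 99.01 − 153.75 = -54.74 → -55 mireds.

-55 mireds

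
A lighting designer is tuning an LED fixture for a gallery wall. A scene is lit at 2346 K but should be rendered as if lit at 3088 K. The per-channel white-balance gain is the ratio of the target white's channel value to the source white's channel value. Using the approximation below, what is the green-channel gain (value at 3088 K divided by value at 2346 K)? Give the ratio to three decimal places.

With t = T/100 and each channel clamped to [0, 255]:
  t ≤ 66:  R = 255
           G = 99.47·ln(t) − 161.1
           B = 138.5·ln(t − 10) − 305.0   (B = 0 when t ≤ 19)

1.179

At 2346 K (t = 23.46):
  G = 99.47·ln 23.46 − 161.1 = 99.47·3.1553 − 161.1 = 152.757.
At 3088 K (t = 30.88):
  G = 99.47·ln 30.88 − 161.1 = 99.47·3.4301 − 161.1 = 180.093.
Gain = 180.093 / 152.757 = 1.1789 → 1.179.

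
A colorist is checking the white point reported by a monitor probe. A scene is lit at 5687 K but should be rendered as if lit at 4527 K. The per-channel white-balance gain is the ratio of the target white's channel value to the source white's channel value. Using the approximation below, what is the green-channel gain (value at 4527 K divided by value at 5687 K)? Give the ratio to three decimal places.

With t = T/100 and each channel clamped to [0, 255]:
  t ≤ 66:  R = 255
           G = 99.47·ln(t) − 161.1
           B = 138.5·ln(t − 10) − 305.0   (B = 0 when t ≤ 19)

0.906

At 5687 K (t = 56.87):
  G = 99.47·ln 56.87 − 161.1 = 99.47·4.0408 − 161.1 = 240.835.
At 4527 K (t = 45.27):
  G = 99.47·ln 45.27 − 161.1 = 99.47·3.8126 − 161.1 = 218.144.
Gain = 218.144 / 240.835 = 0.9058 → 0.906.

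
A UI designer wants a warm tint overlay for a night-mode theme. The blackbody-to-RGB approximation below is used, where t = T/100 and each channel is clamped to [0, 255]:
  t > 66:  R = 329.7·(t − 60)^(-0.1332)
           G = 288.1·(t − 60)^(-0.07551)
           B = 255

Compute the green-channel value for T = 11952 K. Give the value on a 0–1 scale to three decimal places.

0.830

t = 11952/100 = 119.52; the t > 66 branch applies.
G = 288.1·(119.52 − 60)^(-0.07551) = 288.1·59.52^(-0.07551) = 288.1·0.73451 = 211.611.
On a 0–1 scale: 211.611/255 = 0.8298 → 0.830.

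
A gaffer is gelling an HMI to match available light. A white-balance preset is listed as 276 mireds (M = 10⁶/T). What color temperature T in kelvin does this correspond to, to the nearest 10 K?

3620 K

T = 10⁶ / 276 = 3623.19 K → 3620 K.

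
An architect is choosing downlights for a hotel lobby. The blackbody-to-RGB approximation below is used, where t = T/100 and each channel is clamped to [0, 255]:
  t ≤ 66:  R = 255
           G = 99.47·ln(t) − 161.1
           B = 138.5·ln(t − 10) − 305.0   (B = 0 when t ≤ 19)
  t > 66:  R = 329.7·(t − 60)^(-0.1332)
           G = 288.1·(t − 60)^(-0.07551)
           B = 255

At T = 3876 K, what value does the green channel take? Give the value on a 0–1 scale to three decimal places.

t = 3876/100 = 38.76; the t ≤ 66 branch applies.
G = 99.47·ln 38.76 − 161.1 = 99.47·3.6574 − 161.1 = 202.700.
On a 0–1 scale: 202.700/255 = 0.7949 → 0.795.

0.795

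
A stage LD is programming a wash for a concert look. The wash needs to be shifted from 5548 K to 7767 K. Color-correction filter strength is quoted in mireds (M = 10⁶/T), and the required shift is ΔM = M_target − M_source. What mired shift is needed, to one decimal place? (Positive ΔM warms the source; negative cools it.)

M_source = 10⁶/5548 = 180.245; M_target = 10⁶/7767 = 128.750.
ΔM = 128.750 − 180.245 = -51.495 → -51.5 mireds, a cooling shift.

-51.5 mireds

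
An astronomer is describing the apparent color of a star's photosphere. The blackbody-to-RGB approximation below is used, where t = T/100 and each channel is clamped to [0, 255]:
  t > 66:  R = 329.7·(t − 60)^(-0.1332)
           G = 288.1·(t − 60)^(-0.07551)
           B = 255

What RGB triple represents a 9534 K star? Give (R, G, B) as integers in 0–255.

(205, 220, 255)

t = 9534/100 = 95.34; the t > 66 branch applies.
R = 329.7·(95.34 − 60)^(-0.1332) = 329.7·35.34^(-0.1332) = 329.7·0.62197 = 205.064.
G = 288.1·(95.34 − 60)^(-0.07551) = 288.1·35.34^(-0.07551) = 288.1·0.76399 = 220.107.
B = 255 by definition for t > 66.
Rounded: (205, 220, 255).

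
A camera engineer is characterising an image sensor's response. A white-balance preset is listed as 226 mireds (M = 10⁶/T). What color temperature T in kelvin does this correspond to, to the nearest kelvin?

T = 10⁶ / 226 = 4424.78 K → 4425 K.

4425 K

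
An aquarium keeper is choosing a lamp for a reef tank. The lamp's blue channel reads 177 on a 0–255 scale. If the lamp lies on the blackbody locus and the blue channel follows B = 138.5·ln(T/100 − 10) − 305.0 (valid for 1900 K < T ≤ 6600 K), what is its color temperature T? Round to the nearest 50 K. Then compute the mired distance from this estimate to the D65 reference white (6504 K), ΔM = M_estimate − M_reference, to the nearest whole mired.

+82 mireds

ln(t − 10) = (177 + 305.0) / 138.5 = 3.4801.
t − 10 = e^3.4801 = 32.464, so t = 42.464.
T = 100·t = 4246 K → 4250 K to the nearest 50 K.
M_estimate = 10⁶/4250 = 235.29; M_reference = 10⁶/6504 = 153.75.
ΔM = 235.29 − 153.75 = 81.54 → +82 mireds.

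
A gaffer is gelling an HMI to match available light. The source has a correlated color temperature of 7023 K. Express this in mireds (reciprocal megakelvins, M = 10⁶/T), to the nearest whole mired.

142 mireds

M = 10⁶ / 7023 = 142.389 → 142 mireds.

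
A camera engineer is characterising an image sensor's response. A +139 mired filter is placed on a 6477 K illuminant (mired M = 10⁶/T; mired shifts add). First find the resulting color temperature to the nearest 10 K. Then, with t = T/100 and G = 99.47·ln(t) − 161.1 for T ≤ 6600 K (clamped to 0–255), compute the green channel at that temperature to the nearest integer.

M_in = 10⁶/6477 = 154.39; M_out = 154.39 + (+139) = 293.39.
T_out = 10⁶/293.39 = 3408.4 K → 3410 K; t = 34.1.
G = 99.47·ln 34.1 − 161.1 = 99.47·3.5293 − 161.1 = 189.959.
Rounded: 190.

190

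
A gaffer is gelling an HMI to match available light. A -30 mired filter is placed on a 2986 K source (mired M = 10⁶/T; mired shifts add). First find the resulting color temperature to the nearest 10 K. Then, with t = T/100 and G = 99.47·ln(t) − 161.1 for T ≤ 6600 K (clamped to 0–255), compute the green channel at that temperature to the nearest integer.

M_in = 10⁶/2986 = 334.90; M_out = 334.90 + (-30) = 304.90.
T_out = 10⁶/304.90 = 3279.8 K → 3280 K; t = 32.8.
G = 99.47·ln 32.8 − 161.1 = 99.47·3.4904 − 161.1 = 186.093.
Rounded: 186.

186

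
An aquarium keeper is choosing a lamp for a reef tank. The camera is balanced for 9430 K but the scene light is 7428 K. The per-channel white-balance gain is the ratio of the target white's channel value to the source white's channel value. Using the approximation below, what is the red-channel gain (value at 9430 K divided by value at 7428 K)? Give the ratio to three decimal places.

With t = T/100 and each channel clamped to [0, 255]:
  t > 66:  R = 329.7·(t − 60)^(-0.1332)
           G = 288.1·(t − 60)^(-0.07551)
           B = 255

0.890

At 7428 K (t = 74.28):
  R = 329.7·(74.28 − 60)^(-0.1332) = 329.7·14.28^(-0.1332) = 329.7·0.70176 = 231.371.
At 9430 K (t = 94.3):
  R = 329.7·(94.3 − 60)^(-0.1332) = 329.7·34.3^(-0.1332) = 329.7·0.62445 = 205.882.
Gain = 205.882 / 231.371 = 0.8898 → 0.890.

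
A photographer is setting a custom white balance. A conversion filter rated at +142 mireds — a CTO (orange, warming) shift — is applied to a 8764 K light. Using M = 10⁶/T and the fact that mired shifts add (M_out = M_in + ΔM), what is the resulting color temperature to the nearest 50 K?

3900 K

M_in = 10⁶/8764 = 114.10 mireds.
M_out = 114.10 + (+142) = 256.10 mireds.
T_out = 10⁶/256.10 = 3904.7 K → 3900 K.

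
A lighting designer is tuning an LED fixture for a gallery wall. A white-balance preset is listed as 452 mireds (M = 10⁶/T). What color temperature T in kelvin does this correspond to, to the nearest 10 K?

2210 K

T = 10⁶ / 452 = 2212.39 K → 2210 K.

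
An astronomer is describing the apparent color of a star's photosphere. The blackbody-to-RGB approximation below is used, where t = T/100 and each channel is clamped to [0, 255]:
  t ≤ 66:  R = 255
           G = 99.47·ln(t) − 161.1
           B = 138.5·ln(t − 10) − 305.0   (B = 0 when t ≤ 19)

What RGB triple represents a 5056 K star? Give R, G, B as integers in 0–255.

R=255, G=229, B=208

t = 5056/100 = 50.56; the t ≤ 66 branch applies.
R = 255 by definition for t ≤ 66.
G = 99.47·ln 50.56 − 161.1 = 99.47·3.9232 − 161.1 = 229.137.
B = 138.5·ln(50.56 − 10) − 305.0 = 138.5·ln 40.56 − 305.0 = 138.5·3.7028 − 305.0 = 207.835.
Rounded: (255, 229, 208).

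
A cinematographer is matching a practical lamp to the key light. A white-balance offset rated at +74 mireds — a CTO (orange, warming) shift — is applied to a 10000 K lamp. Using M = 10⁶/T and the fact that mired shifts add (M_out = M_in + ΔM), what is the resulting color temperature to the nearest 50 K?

M_in = 10⁶/10000 = 100.00 mireds.
M_out = 100.00 + (+74) = 174.00 mireds.
T_out = 10⁶/174.00 = 5747.1 K → 5750 K.

5750 K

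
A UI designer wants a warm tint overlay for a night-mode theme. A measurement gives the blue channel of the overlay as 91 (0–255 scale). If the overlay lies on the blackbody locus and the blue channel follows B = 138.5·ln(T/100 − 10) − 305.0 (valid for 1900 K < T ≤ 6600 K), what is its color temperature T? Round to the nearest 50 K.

ln(t − 10) = (91 + 305.0) / 138.5 = 2.8592.
t − 10 = e^2.8592 = 17.448, so t = 27.448.
T = 100·t = 2745 K → 2750 K to the nearest 50 K.

2750 K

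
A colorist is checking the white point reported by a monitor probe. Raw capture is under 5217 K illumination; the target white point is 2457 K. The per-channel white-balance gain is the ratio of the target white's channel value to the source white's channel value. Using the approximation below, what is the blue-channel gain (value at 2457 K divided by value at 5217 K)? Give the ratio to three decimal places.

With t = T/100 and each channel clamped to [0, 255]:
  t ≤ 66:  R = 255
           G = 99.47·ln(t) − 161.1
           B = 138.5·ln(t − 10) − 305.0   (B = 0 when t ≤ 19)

At 5217 K (t = 52.17):
  B = 138.5·ln(52.17 − 10) − 305.0 = 138.5·ln 42.17 − 305.0 = 138.5·3.7417 − 305.0 = 213.227.
At 2457 K (t = 24.57):
  B = 138.5·ln(24.57 − 10) − 305.0 = 138.5·ln 14.57 − 305.0 = 138.5·2.6790 − 305.0 = 66.037.
Gain = 66.037 / 213.227 = 0.3097 → 0.310.

0.310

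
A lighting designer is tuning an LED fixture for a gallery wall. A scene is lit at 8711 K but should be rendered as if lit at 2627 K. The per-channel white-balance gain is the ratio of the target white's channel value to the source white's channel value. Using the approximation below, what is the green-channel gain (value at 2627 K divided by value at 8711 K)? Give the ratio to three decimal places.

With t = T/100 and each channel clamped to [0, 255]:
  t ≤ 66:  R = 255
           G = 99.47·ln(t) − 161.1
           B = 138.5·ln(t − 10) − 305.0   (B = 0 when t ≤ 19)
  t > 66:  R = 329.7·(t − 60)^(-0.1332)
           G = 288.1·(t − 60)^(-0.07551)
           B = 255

0.730

At 8711 K (t = 87.11):
  G = 288.1·(87.11 − 60)^(-0.07551) = 288.1·27.11^(-0.07551) = 288.1·0.77944 = 224.558.
At 2627 K (t = 26.27):
  G = 99.47·ln 26.27 − 161.1 = 99.47·3.2684 − 161.1 = 164.010.
Gain = 164.010 / 224.558 = 0.7304 → 0.730.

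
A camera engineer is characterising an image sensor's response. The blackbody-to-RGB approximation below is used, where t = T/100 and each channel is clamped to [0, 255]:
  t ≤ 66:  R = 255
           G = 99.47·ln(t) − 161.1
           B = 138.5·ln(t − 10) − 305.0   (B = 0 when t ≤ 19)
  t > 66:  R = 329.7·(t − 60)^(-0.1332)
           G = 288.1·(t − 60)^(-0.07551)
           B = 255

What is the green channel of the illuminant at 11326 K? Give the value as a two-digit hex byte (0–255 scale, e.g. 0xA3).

0xD5

t = 11326/100 = 113.26; the t > 66 branch applies.
G = 288.1·(113.26 − 60)^(-0.07551) = 288.1·53.26^(-0.07551) = 288.1·0.74070 = 213.394.
Rounded: 213; in hex, 0xD5.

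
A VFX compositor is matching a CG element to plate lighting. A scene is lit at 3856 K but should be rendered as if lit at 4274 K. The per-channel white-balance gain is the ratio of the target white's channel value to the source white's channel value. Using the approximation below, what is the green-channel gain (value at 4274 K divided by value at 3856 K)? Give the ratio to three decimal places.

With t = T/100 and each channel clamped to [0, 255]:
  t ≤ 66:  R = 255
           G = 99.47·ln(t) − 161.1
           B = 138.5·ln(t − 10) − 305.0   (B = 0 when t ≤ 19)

At 3856 K (t = 38.56):
  G = 99.47·ln 38.56 − 161.1 = 99.47·3.6522 − 161.1 = 202.186.
At 4274 K (t = 42.74):
  G = 99.47·ln 42.74 − 161.1 = 99.47·3.7551 − 161.1 = 212.423.
Gain = 212.423 / 202.186 = 1.0506 → 1.051.

1.051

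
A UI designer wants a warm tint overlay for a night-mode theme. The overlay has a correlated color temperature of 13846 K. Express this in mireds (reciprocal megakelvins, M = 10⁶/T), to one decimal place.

M = 10⁶ / 13846 = 72.223 → 72.2 mireds.

72.2 mireds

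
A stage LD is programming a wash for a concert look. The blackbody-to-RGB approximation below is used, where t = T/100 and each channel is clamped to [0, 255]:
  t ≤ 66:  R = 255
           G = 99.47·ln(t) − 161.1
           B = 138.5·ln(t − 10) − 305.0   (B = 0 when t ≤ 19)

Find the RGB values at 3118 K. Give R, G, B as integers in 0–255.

R=255, G=181, B=118

t = 3118/100 = 31.18; the t ≤ 66 branch applies.
R = 255 by definition for t ≤ 66.
G = 99.47·ln 31.18 − 161.1 = 99.47·3.4398 − 161.1 = 181.055.
B = 138.5·ln(31.18 − 10) − 305.0 = 138.5·ln 21.18 − 305.0 = 138.5·3.0531 − 305.0 = 117.848.
Rounded: (255, 181, 118).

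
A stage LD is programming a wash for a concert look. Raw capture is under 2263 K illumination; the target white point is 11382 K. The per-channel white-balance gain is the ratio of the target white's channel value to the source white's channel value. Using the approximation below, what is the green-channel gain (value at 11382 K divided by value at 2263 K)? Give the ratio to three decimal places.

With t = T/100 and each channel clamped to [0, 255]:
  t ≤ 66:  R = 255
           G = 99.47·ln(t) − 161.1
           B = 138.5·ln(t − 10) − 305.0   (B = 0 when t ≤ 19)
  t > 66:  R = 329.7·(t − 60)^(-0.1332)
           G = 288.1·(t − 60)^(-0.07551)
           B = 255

At 2263 K (t = 22.63):
  G = 99.47·ln 22.63 − 161.1 = 99.47·3.1193 − 161.1 = 149.174.
At 11382 K (t = 113.82):
  G = 288.1·(113.82 − 60)^(-0.07551) = 288.1·53.82^(-0.07551) = 288.1·0.74011 = 213.226.
Gain = 213.226 / 149.174 = 1.4294 → 1.429.

1.429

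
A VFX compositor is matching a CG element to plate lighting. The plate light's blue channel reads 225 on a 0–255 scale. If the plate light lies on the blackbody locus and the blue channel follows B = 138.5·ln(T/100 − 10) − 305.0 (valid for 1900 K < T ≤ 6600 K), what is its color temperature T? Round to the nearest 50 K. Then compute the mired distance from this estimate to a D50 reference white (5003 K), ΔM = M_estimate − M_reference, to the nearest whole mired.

ln(t − 10) = (225 + 305.0) / 138.5 = 3.8267.
t − 10 = e^3.8267 = 45.911, so t = 55.911.
T = 100·t = 5591 K → 5600 K to the nearest 50 K.
M_estimate = 10⁶/5600 = 178.57; M_reference = 10⁶/5003 = 199.88.
ΔM = 178.57 − 199.88 = -21.31 → -21 mireds.

-21 mireds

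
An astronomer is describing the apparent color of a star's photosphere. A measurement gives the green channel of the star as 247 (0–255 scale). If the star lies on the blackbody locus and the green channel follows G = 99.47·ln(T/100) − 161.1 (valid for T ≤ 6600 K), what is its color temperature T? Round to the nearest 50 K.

ln t = (247 + 161.1) / 99.47 = 4.1027.
t = e^4.1027 = 60.506.
T = 100·t = 6051 K → 6050 K to the nearest 50 K.

6050 K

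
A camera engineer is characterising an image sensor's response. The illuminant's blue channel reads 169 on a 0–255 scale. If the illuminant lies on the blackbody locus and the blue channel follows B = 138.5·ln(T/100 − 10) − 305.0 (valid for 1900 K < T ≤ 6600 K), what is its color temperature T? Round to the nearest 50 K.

ln(t − 10) = (169 + 305.0) / 138.5 = 3.4224.
t − 10 = e^3.4224 = 30.642, so t = 40.642.
T = 100·t = 4064 K → 4050 K to the nearest 50 K.

4050 K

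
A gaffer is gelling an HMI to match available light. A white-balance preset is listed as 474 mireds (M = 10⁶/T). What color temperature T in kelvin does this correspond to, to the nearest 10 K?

2110 K

T = 10⁶ / 474 = 2109.70 K → 2110 K.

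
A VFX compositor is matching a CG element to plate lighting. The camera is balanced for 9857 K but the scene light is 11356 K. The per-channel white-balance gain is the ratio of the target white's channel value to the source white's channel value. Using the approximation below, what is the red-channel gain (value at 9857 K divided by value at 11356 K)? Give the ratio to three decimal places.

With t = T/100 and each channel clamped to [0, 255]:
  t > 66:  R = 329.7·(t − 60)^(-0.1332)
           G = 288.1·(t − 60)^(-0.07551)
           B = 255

At 11356 K (t = 113.56):
  R = 329.7·(113.56 − 60)^(-0.1332) = 329.7·53.56^(-0.1332) = 329.7·0.58846 = 194.016.
At 9857 K (t = 98.57):
  R = 329.7·(98.57 − 60)^(-0.1332) = 329.7·38.57^(-0.1332) = 329.7·0.61477 = 202.689.
Gain = 202.689 / 194.016 = 1.0447 → 1.045.

1.045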